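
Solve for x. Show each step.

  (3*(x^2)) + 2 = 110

Step 1. [(3*(x^2)) + 2 = 110] 2 comes off first (subtract 2), so sub: 3*(x^2) = 108.
Step 2. [3*(x^2) = 108] leading coefficient 3: divide by 3 ⇒ div: x^2 = 36.
Step 3. [x^2 = 36] 36 ≥ 0, LHS is (·)² — take ±√. So sqrt: x = 6 or -6.

Answer: x ∈ {-6, 6}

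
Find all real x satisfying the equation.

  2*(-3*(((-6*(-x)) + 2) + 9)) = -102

Step 1. [2*(-3*(((-6*(-x)) + 2) + 9)) = -102] leading coefficient 2: divide by 2. So div: -3*(((-6*(-x)) + 2) + 9) = -51.
Step 2. [-3*(((-6*(-x)) + 2) + 9) = -51] -3 out front; divide by -3, so div: ((-6*(-x)) + 2) + 9 = 17.
Step 3. [((-6*(-x)) + 2) + 9 = 17] +9 is outermost — subtract 9 both sides. So sub: (-6*(-x)) + 2 = 8.
Step 4. [(-6*(-x)) + 2 = 8] the outer +2 inverts by subtracting 2 ⇒ sub: -6*(-x) = 6.
Step 5. [-6*(-x) = 6] -6 out front; divide by -6 ⇒ div: -x = -1.
Step 6. [-x = -1] flip signs both sides. So neg: x = 1.

Answer: x ∈ {1}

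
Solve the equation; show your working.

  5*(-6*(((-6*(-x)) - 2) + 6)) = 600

Step 1. [5*(-6*(((-6*(-x)) - 2) + 6)) = 600] 5·(inner) — divide through by 5, so div: -6*(((-6*(-x)) - 2) + 6) = 120.
Step 2. [-6*(((-6*(-x)) - 2) + 6) = 120] leading coefficient -6: divide by -6. So div: ((-6*(-x)) - 2) + 6 = -20.
Step 3. [((-6*(-x)) - 2) + 6 = -20] 6 comes off first (subtract 6) ⇒ sub: (-6*(-x)) - 2 = -26.
Step 4. [(-6*(-x)) - 2 = -26] peel the -2: add 2 from each side, so sub: -6*(-x) = -24.
Step 5. [-6*(-x) = -24] leading coefficient -6: divide by -6, so div: -x = 4.
Step 6. [-x = 4] leading − — multiply by −1, so neg: x = -4.

Answer: x ∈ {-4}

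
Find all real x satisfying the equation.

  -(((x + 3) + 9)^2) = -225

Step 1. [-(((x + 3) + 9)^2) = -225] leading − — multiply by −1, so neg: ((x + 3) + 9)^2 = 225.
Step 2. [((x + 3) + 9)^2 = 225] LHS squared, RHS 225 ≥ 0: apply √ (±). So sqrt: (x + 3) + 9 = 15 or -15.
Step 3. [(x + 3) + 9 = 15 or -15] +9 is outermost — subtract 9 both sides ⇒ sub: x + 3 = 6 or -24.
Step 4. [x + 3 = 6 or -24] 3 comes off first (subtract 3) ⇒ sub: x = 3 or -27.

Answer: x ∈ {-27, 3}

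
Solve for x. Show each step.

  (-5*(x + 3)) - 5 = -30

Step 1. [(-5*(x + 3)) - 5 = -30] -5 divides every term; factor it out, so factor: (x + 3) + 1 = 6.
Step 2. [(x + 3) + 1 = 6] +1 is outermost — subtract 1 both sides. So sub: x + 3 = 5.
Step 3. [x + 3 = 5] +3 is outermost — subtract 3 both sides, so sub: x = 2.

Answer: x ∈ {2}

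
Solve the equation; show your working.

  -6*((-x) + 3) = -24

Step 1. [-6*((-x) + 3) = -24] LHS = -6·(…); ÷-6 both sides. So div: (-x) + 3 = 4.
Step 2. [(-x) + 3 = 4] subtract 3: x sits inside (… + 3) ⇒ sub: -x = 1.
Step 3. [-x = 1] flip signs both sides, so neg: x = -1.

Answer: x ∈ {-1}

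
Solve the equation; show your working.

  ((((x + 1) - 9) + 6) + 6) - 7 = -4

Step 1. [((((x + 1) - 9) + 6) + 6) - 7 = -4] the outer -7 inverts by adding 7, so sub: (((x + 1) - 9) + 6) + 6 = 3.
Step 2. [(((x + 1) - 9) + 6) + 6 = 3] subtract 6: x sits inside (… + 6). So sub: ((x + 1) - 9) + 6 = -3.
Step 3. [((x + 1) - 9) + 6 = -3] subtract 6: x sits inside (… + 6), so sub: (x + 1) - 9 = -9.
Step 4. [(x + 1) - 9 = -9] add 9: x sits inside (… - 9). So sub: x + 1 = 0.
Step 5. [x + 1 = 0] peel the +1: subtract 1 from each side ⇒ sub: x = -1.

Answer: x ∈ {-1}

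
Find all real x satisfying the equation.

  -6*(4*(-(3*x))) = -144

Step 1. [-6*(4*(-(3*x))) = -144] leading coefficient -6: divide by -6 ⇒ div: 4*(-(3*x)) = 24.
Step 2. [4*(-(3*x)) = 24] 4 out front; divide by 4 ⇒ div: -(3*x) = 6.
Step 3. [-(3*x) = 6] flip signs both sides, so neg: 3*x = -6.
Step 4. [3*x = -6] leading coefficient 3: divide by 3 ⇒ div: x = -2.

Answer: x ∈ {-2}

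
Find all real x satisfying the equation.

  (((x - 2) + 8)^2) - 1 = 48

Step 1. [(((x - 2) + 8)^2) - 1 = 48] -1 is outermost — add 1 both sides. So sub: ((x - 2) + 8)^2 = 49.
Step 2. [((x - 2) + 8)^2 = 49] 49 ≥ 0, LHS is (·)² — take ±√. So sqrt: (x - 2) + 8 = 7 or -7.
Step 3. [(x - 2) + 8 = 7 or -7] the outer +8 inverts by subtracting 8. So sub: x - 2 = -1 or -15.
Step 4. [x - 2 = -1 or -15] add 2: x sits inside (… - 2). So sub: x = 1 or -13.

Answer: x ∈ {-13, 1}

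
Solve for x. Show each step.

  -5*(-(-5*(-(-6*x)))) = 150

Step 1. [-5*(-(-5*(-(-6*x)))) = 150] leading coefficient -5: divide by -5, so div: -(-5*(-(-6*x))) = -30.
Step 2. [-(-5*(-(-6*x))) = -30] flip signs both sides, so neg: -5*(-(-6*x)) = 30.
Step 3. [-5*(-(-6*x)) = 30] -5 out front; divide by -5, so div: -(-6*x) = -6.
Step 4. [-(-6*x) = -6] LHS negated; negate both sides ⇒ neg: -6*x = 6.
Step 5. [-6*x = 6] leading coefficient -6: divide by -6, so div: x = -1.

Answer: x ∈ {-1}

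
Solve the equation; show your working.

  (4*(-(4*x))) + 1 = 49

Step 1. [(4*(-(4*x))) + 1 = 49] subtract 1: x sits inside (… + 1). So sub: 4*(-(4*x)) = 48.
Step 2. [4*(-(4*x)) = 48] divide by the outer 4, so div: -(4*x) = 12.
Step 3. [-(4*x) = 12] LHS negated; negate both sides ⇒ neg: 4*x = -12.
Step 4. [4*x = -12] leading coefficient 4: divide by 4 ⇒ div: x = -3.

Answer: x ∈ {-3}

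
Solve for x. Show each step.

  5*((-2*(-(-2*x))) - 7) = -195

Step 1. [5*((-2*(-(-2*x))) - 7) = -195] LHS = 5·(…); ÷5 both sides ⇒ div: (-2*(-(-2*x))) - 7 = -39.
Step 2. [(-2*(-(-2*x))) - 7 = -39] add 7: x sits inside (… - 7) ⇒ sub: -2*(-(-2*x)) = -32.
Step 3. [-2*(-(-2*x)) = -32] divide by the outer -2, so div: -(-2*x) = 16.
Step 4. [-(-2*x) = 16] flip signs both sides. So neg: -2*x = -16.
Step 5. [-2*x = -16] -2 out front; divide by -2. So div: x = 8.

Answer: x ∈ {8}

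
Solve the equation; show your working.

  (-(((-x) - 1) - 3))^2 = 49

Step 1. [(-(((-x) - 1) - 3))^2 = 49] LHS squared, RHS 49 ≥ 0: apply √ (±) ⇒ sqrt: -(((-x) - 1) - 3) = 7 or -7.
Step 2. [-(((-x) - 1) - 3) = 7 or -7] leading − — multiply by −1. So neg: ((-x) - 1) - 3 = -7 or 7.
Step 3. [((-x) - 1) - 3 = -7 or 7] -3 is outermost — add 3 both sides. So sub: (-x) - 1 = -4 or 10.
Step 4. [(-x) - 1 = -4 or 10] peel the -1: add 1 from each side ⇒ sub: -x = -3 or 11.
Step 5. [-x = -3 or 11] leading − — multiply by −1. So neg: x = 3 or -11.

Answer: x ∈ {-11, 3}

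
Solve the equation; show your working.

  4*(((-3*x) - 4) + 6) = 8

Step 1. [4*(((-3*x) - 4) + 6) = 8] divide by the outer 4, so div: ((-3*x) - 4) + 6 = 2.
Step 2. [((-3*x) - 4) + 6 = 2] the outer +6 inverts by subtracting 6, so sub: (-3*x) - 4 = -4.
Step 3. [(-3*x) - 4 = -4] 4 comes off first (add 4). So sub: -3*x = 0.
Step 4. [-3*x = 0] divide by the outer -3 ⇒ div: x = 0.

Answer: x ∈ {0}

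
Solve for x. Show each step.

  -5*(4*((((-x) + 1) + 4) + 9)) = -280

Step 1. [-5*(4*((((-x) + 1) + 4) + 9)) = -280] LHS = -5·(…); ÷-5 both sides, so div: 4*((((-x) + 1) + 4) + 9) = 56.
Step 2. [4*((((-x) + 1) + 4) + 9) = 56] divide by the outer 4 ⇒ div: (((-x) + 1) + 4) + 9 = 14.
Step 3. [(((-x) + 1) + 4) + 9 = 14] peel the +9: subtract 9 from each side. So sub: ((-x) + 1) + 4 = 5.
Step 4. [((-x) + 1) + 4 = 5] subtract 4: x sits inside (… + 4) ⇒ sub: (-x) + 1 = 1.
Step 5. [(-x) + 1 = 1] peel the +1: subtract 1 from each side, so sub: -x = 0.
Step 6. [-x = 0] leading − — multiply by −1 ⇒ neg: x = 0.

Answer: x ∈ {0}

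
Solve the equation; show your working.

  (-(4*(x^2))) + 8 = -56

Step 1. [(-(4*(x^2))) + 8 = -56] the outer +8 inverts by subtracting 8, so sub: -(4*(x^2)) = -64.
Step 2. [-(4*(x^2)) = -64] flip signs both sides, so neg: 4*(x^2) = 64.
Step 3. [4*(x^2) = 64] LHS = 4·(…); ÷4 both sides. So div: x^2 = 16.
Step 4. [x^2 = 16] √ both sides: 16 ≥ 0 gives two branches, so sqrt: x = 4 or -4.

Answer: x ∈ {-4, 4}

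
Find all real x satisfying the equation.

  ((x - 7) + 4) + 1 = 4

Step 1. [((x - 7) + 4) + 1 = 4] the outer +1 inverts by subtracting 1. So sub: (x - 7) + 4 = 3.
Step 2. [(x - 7) + 4 = 3] 4 comes off first (subtract 4). So sub: x - 7 = -1.
Step 3. [x - 7 = -1] peel the -7: add 7 from each side. So sub: x = 6.

Answer: x ∈ {6}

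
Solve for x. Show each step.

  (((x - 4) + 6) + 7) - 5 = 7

Step 1. [(((x - 4) + 6) + 7) - 5 = 7] peel the -5: add 5 from each side, so sub: ((x - 4) + 6) + 7 = 12.
Step 2. [((x - 4) + 6) + 7 = 12] subtract 7: x sits inside (… + 7), so sub: (x - 4) + 6 = 5.
Step 3. [(x - 4) + 6 = 5] subtract 6: x sits inside (… + 6) ⇒ sub: x - 4 = -1.
Step 4. [x - 4 = -1] peel the -4: add 4 from each side, so sub: x = 3.

Answer: x ∈ {3}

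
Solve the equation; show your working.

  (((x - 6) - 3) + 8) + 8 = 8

Step 1. [(((x - 6) - 3) + 8) + 8 = 8] subtract 8: x sits inside (… + 8) ⇒ sub: ((x - 6) - 3) + 8 = 0.
Step 2. [((x - 6) - 3) + 8 = 0] 8 comes off first (subtract 8) ⇒ sub: (x - 6) - 3 = -8.
Step 3. [(x - 6) - 3 = -8] add 3: x sits inside (… - 3). So sub: x - 6 = -5.
Step 4. [x - 6 = -5] peel the -6: add 6 from each side, so sub: x = 1.

Answer: x ∈ {1}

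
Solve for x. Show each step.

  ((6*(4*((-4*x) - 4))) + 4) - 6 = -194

Step 1. [((6*(4*((-4*x) - 4))) + 4) - 6 = -194] the outer -6 inverts by adding 6, so sub: (6*(4*((-4*x) - 4))) + 4 = -188.
Step 2. [(6*(4*((-4*x) - 4))) + 4 = -188] subtract 4: x sits inside (… + 4). So sub: 6*(4*((-4*x) - 4)) = -192.
Step 3. [6*(4*((-4*x) - 4)) = -192] LHS = 6·(…); ÷6 both sides ⇒ div: 4*((-4*x) - 4) = -32.
Step 4. [4*((-4*x) - 4) = -32] LHS = 4·(…); ÷4 both sides, so div: (-4*x) - 4 = -8.
Step 5. [(-4*x) - 4 = -8] add 4: x sits inside (… - 4) ⇒ sub: -4*x = -4.
Step 6. [-4*x = -4] LHS = -4·(…); ÷-4 both sides ⇒ div: x = 1.

Answer: x ∈ {1}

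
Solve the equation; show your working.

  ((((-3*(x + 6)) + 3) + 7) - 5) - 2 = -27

Step 1. [((((-3*(x + 6)) + 3) + 7) - 5) - 2 = -27] add 2: x sits inside (… - 2) ⇒ sub: (((-3*(x + 6)) + 3) + 7) - 5 = -25.
Step 2. [(((-3*(x + 6)) + 3) + 7) - 5 = -25] the outer -5 inverts by adding 5. So sub: ((-3*(x + 6)) + 3) + 7 = -20.
Step 3. [((-3*(x + 6)) + 3) + 7 = -20] peel the +7: subtract 7 from each side. So sub: (-3*(x + 6)) + 3 = -27.
Step 4. [(-3*(x + 6)) + 3 = -27] +3 is outermost — subtract 3 both sides. So sub: -3*(x + 6) = -30.
Step 5. [-3*(x + 6) = -30] leading coefficient -3: divide by -3. So div: x + 6 = 10.
Step 6. [x + 6 = 10] 6 comes off first (subtract 6). So sub: x = 4.

Answer: x ∈ {4}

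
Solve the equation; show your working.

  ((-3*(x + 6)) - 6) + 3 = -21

Step 1. [((-3*(x + 6)) - 6) + 3 = -21] peel the +3: subtract 3 from each side. So sub: (-3*(x + 6)) - 6 = -24.
Step 2. [(-3*(x + 6)) - 6 = -24] -3 divides every term; factor it out. So factor: (x + 6) + 2 = 8.
Step 3. [(x + 6) + 2 = 8] peel the +2: subtract 2 from each side. So sub: x + 6 = 6.
Step 4. [x + 6 = 6] subtract 6: x sits inside (… + 6) ⇒ sub: x = 0.

Answer: x ∈ {0}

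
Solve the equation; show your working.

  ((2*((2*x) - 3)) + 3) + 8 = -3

Step 1. [((2*((2*x) - 3)) + 3) + 8 = -3] 8 comes off first (subtract 8), so sub: (2*((2*x) - 3)) + 3 = -11.
Step 2. [(2*((2*x) - 3)) + 3 = -11] peel the +3: subtract 3 from each side ⇒ sub: 2*((2*x) - 3) = -14.
Step 3. [2*((2*x) - 3) = -14] 2·(inner) — divide through by 2 ⇒ div: (2*x) - 3 = -7.
Step 4. [(2*x) - 3 = -7] -3 is outermost — add 3 both sides. So sub: 2*x = -4.
Step 5. [2*x = -4] 2 out front; divide by 2 ⇒ div: x = -2.

Answer: x ∈ {-2}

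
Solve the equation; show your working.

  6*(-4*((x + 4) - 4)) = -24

Step 1. [6*(-4*((x + 4) - 4)) = -24] leading coefficient 6: divide by 6. So div: -4*((x + 4) - 4) = -4.
Step 2. [-4*((x + 4) - 4) = -4] leading coefficient -4: divide by -4, so div: (x + 4) - 4 = 1.
Step 3. [(x + 4) - 4 = 1] 4 comes off first (add 4). So sub: x + 4 = 5.
Step 4. [x + 4 = 5] the outer +4 inverts by subtracting 4. So sub: x = 1.

Answer: x ∈ {1}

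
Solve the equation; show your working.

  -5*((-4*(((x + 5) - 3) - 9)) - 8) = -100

Step 1. [-5*((-4*(((x + 5) - 3) - 9)) - 8) = -100] LHS = -5·(…); ÷-5 both sides. So div: (-4*(((x + 5) - 3) - 9)) - 8 = 20.
Step 2. [(-4*(((x + 5) - 3) - 9)) - 8 = 20] -4 divides every term; factor it out ⇒ factor: (((x + 5) - 3) - 9) + 2 = -5.
Step 3. [(((x + 5) - 3) - 9) + 2 = -5] the outer +2 inverts by subtracting 2. So sub: ((x + 5) - 3) - 9 = -7.
Step 4. [((x + 5) - 3) - 9 = -7] -9 is outermost — add 9 both sides ⇒ sub: (x + 5) - 3 = 2.
Step 5. [(x + 5) - 3 = 2] the outer -3 inverts by adding 3 ⇒ sub: x + 5 = 5.
Step 6. [x + 5 = 5] 5 comes off first (subtract 5), so sub: x = 0.

Answer: x ∈ {0}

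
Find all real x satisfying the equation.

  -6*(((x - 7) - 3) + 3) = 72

Step 1. [-6*(((x - 7) - 3) + 3) = 72] leading coefficient -6: divide by -6, so div: ((x - 7) - 3) + 3 = -12.
Step 2. [((x - 7) - 3) + 3 = -12] peel the +3: subtract 3 from each side ⇒ sub: (x - 7) - 3 = -15.
Step 3. [(x - 7) - 3 = -15] the outer -3 inverts by adding 3. So sub: x - 7 = -12.
Step 4. [x - 7 = -12] the outer -7 inverts by adding 7. So sub: x = -5.

Answer: x ∈ {-5}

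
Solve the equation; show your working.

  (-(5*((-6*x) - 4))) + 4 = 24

Step 1. [(-(5*((-6*x) - 4))) + 4 = 24] subtract 4: x sits inside (… + 4) ⇒ sub: -(5*((-6*x) - 4)) = 20.
Step 2. [-(5*((-6*x) - 4)) = 20] flip signs both sides, so neg: 5*((-6*x) - 4) = -20.
Step 3. [5*((-6*x) - 4) = -20] 5 out front; divide by 5, so div: (-6*x) - 4 = -4.
Step 4. [(-6*x) - 4 = -4] -4 is outermost — add 4 both sides. So sub: -6*x = 0.
Step 5. [-6*x = 0] divide by the outer -6. So div: x = 0.

Answer: x ∈ {0}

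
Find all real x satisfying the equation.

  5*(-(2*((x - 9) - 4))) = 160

Step 1. [5*(-(2*((x - 9) - 4))) = 160] 5 out front; divide by 5 ⇒ div: -(2*((x - 9) - 4)) = 32.
Step 2. [-(2*((x - 9) - 4)) = 32] flip signs both sides, so neg: 2*((x - 9) - 4) = -32.
Step 3. [2*((x - 9) - 4) = -32] 2·(inner) — divide through by 2 ⇒ div: (x - 9) - 4 = -16.
Step 4. [(x - 9) - 4 = -16] -4 is outermost — add 4 both sides. So sub: x - 9 = -12.
Step 5. [x - 9 = -12] peel the -9: add 9 from each side ⇒ sub: x = -3.

Answer: x ∈ {-3}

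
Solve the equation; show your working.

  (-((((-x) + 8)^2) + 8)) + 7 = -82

Step 1. [(-((((-x) + 8)^2) + 8)) + 7 = -82] the outer +7 inverts by subtracting 7. So sub: -((((-x) + 8)^2) + 8) = -89.
Step 2. [-((((-x) + 8)^2) + 8) = -89] flip signs both sides, so neg: (((-x) + 8)^2) + 8 = 89.
Step 3. [(((-x) + 8)^2) + 8 = 89] subtract 8: x sits inside (… + 8), so sub: ((-x) + 8)^2 = 81.
Step 4. [((-x) + 8)^2 = 81] 81 ≥ 0, LHS is (·)² — take ±√, so sqrt: (-x) + 8 = 9 or -9.
Step 5. [(-x) + 8 = 9 or -9] 8 comes off first (subtract 8) ⇒ sub: -x = 1 or -17.
Step 6. [-x = 1 or -17] LHS negated; negate both sides, so neg: x = -1 or 17.

Answer: x ∈ {-1, 17}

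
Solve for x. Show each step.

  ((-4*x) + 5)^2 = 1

Step 1. [((-4*x) + 5)^2 = 1] LHS squared, RHS 1 ≥ 0: apply √ (±), so sqrt: (-4*x) + 5 = 1 or -1.
Step 2. [(-4*x) + 5 = 1 or -1] 5 comes off first (subtract 5) ⇒ sub: -4*x = -4 or -6.
Step 3. [-4*x = -4 or -6] -4 out front; divide by -4. So div: x = 1 or 3/2.

Answer: x ∈ {1, 3/2}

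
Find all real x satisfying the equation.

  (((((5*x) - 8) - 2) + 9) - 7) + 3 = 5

Step 1. [(((((5*x) - 8) - 2) + 9) - 7) + 3 = 5] 3 comes off first (subtract 3), so sub: ((((5*x) - 8) - 2) + 9) - 7 = 2.
Step 2. [((((5*x) - 8) - 2) + 9) - 7 = 2] add 7: x sits inside (… - 7), so sub: (((5*x) - 8) - 2) + 9 = 9.
Step 3. [(((5*x) - 8) - 2) + 9 = 9] +9 is outermost — subtract 9 both sides. So sub: ((5*x) - 8) - 2 = 0.
Step 4. [((5*x) - 8) - 2 = 0] add 2: x sits inside (… - 2). So sub: (5*x) - 8 = 2.
Step 5. [(5*x) - 8 = 2] -8 is outermost — add 8 both sides ⇒ sub: 5*x = 10.
Step 6. [5*x = 10] 5·(inner) — divide through by 5 ⇒ div: x = 2.

Answer: x ∈ {2}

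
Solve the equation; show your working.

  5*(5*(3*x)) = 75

Step 1. [5*(5*(3*x)) = 75] LHS = 5·(…); ÷5 both sides. So div: 5*(3*x) = 15.
Step 2. [5*(3*x) = 15] divide by the outer 5. So div: 3*x = 3.
Step 3. [3*x = 3] leading coefficient 3: divide by 3. So div: x = 1.

Answer: x ∈ {1}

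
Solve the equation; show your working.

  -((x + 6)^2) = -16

Step 1. [-((x + 6)^2) = -16] LHS negated; negate both sides ⇒ neg: (x + 6)^2 = 16.
Step 2. [(x + 6)^2 = 16] LHS squared, RHS 16 ≥ 0: apply √ (±), so sqrt: x + 6 = 4 or -4.
Step 3. [x + 6 = 4 or -4] subtract 6: x sits inside (… + 6). So sub: x = -2 or -10.

Answer: x ∈ {-10, -2}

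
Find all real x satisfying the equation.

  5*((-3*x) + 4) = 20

Step 1. [5*((-3*x) + 4) = 20] 5·(inner) — divide through by 5. So div: (-3*x) + 4 = 4.
Step 2. [(-3*x) + 4 = 4] subtract 4: x sits inside (… + 4). So sub: -3*x = 0.
Step 3. [-3*x = 0] divide by the outer -3 ⇒ div: x = 0.

Answer: x ∈ {0}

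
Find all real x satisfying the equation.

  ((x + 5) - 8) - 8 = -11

Step 1. [((x + 5) - 8) - 8 = -11] the outer -8 inverts by adding 8 ⇒ sub: (x + 5) - 8 = -3.
Step 2. [(x + 5) - 8 = -3] the outer -8 inverts by adding 8 ⇒ sub: x + 5 = 5.
Step 3. [x + 5 = 5] 5 comes off first (subtract 5) ⇒ sub: x = 0.

Answer: x ∈ {0}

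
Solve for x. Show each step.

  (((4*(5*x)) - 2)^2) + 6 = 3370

Step 1. [(((4*(5*x)) - 2)^2) + 6 = 3370] 6 comes off first (subtract 6). So sub: ((4*(5*x)) - 2)^2 = 3364.
Step 2. [((4*(5*x)) - 2)^2 = 3364] LHS squared, RHS 3364 ≥ 0: apply √ (±). So sqrt: (4*(5*x)) - 2 = 58 or -58.
Step 3. [(4*(5*x)) - 2 = 58 or -58] add 2: x sits inside (… - 2) ⇒ sub: 4*(5*x) = 60 or -56.
Step 4. [4*(5*x) = 60 or -56] LHS = 4·(…); ÷4 both sides ⇒ div: 5*x = 15 or -14.
Step 5. [5*x = 15 or -14] 5·(inner) — divide through by 5. So div: x = 3 or -14/5.

Answer: x ∈ {-14/5, 3}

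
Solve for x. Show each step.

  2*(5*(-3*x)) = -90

Step 1. [2*(5*(-3*x)) = -90] leading coefficient 2: divide by 2. So div: 5*(-3*x) = -45.
Step 2. [5*(-3*x) = -45] LHS = 5·(…); ÷5 both sides, so div: -3*x = -9.
Step 3. [-3*x = -9] divide by the outer -3, so div: x = 3.

Answer: x ∈ {3}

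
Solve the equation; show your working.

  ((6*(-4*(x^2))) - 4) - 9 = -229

Step 1. [((6*(-4*(x^2))) - 4) - 9 = -229] -9 is outermost — add 9 both sides ⇒ sub: (6*(-4*(x^2))) - 4 = -220.
Step 2. [(6*(-4*(x^2))) - 4 = -220] the outer -4 inverts by adding 4, so sub: 6*(-4*(x^2)) = -216.
Step 3. [6*(-4*(x^2)) = -216] 6·(inner) — divide through by 6. So div: -4*(x^2) = -36.
Step 4. [-4*(x^2) = -36] -4 out front; divide by -4 ⇒ div: x^2 = 9.
Step 5. [x^2 = 9] LHS squared, RHS 9 ≥ 0: apply √ (±) ⇒ sqrt: x = 3 or -3.

Answer: x ∈ {-3, 3}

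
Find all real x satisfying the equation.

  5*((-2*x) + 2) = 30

Step 1. [5*((-2*x) + 2) = 30] divide by the outer 5. So div: (-2*x) + 2 = 6.
Step 2. [(-2*x) + 2 = 6] the outer +2 inverts by subtracting 2 ⇒ sub: -2*x = 4.
Step 3. [-2*x = 4] -2·(inner) — divide through by -2. So div: x = -2.

Answer: x ∈ {-2}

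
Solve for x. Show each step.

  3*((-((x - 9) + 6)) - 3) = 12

Step 1. [3*((-((x - 9) + 6)) - 3) = 12] divide by the outer 3 ⇒ div: (-((x - 9) + 6)) - 3 = 4.
Step 2. [(-((x - 9) + 6)) - 3 = 4] peel the -3: add 3 from each side, so sub: -((x - 9) + 6) = 7.
Step 3. [-((x - 9) + 6) = 7] leading − — multiply by −1, so neg: (x - 9) + 6 = -7.
Step 4. [(x - 9) + 6 = -7] subtract 6: x sits inside (… + 6), so sub: x - 9 = -13.
Step 5. [x - 9 = -13] 9 comes off first (add 9). So sub: x = -4.

Answer: x ∈ {-4}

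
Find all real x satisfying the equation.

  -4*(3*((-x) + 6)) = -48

Step 1. [-4*(3*((-x) + 6)) = -48] leading coefficient -4: divide by -4 ⇒ div: 3*((-x) + 6) = 12.
Step 2. [3*((-x) + 6) = 12] 3·(inner) — divide through by 3 ⇒ div: (-x) + 6 = 4.
Step 3. [(-x) + 6 = 4] 6 comes off first (subtract 6). So sub: -x = -2.
Step 4. [-x = -2] flip signs both sides ⇒ neg: x = 2.

Answer: x ∈ {2}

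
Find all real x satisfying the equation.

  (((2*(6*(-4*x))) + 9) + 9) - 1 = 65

Step 1. [(((2*(6*(-4*x))) + 9) + 9) - 1 = 65] add 1: x sits inside (… - 1) ⇒ sub: ((2*(6*(-4*x))) + 9) + 9 = 66.
Step 2. [((2*(6*(-4*x))) + 9) + 9 = 66] the outer +9 inverts by subtracting 9, so sub: (2*(6*(-4*x))) + 9 = 57.
Step 3. [(2*(6*(-4*x))) + 9 = 57] the outer +9 inverts by subtracting 9, so sub: 2*(6*(-4*x)) = 48.
Step 4. [2*(6*(-4*x)) = 48] 2 out front; divide by 2. So div: 6*(-4*x) = 24.
Step 5. [6*(-4*x) = 24] divide by the outer 6 ⇒ div: -4*x = 4.
Step 6. [-4*x = 4] divide by the outer -4 ⇒ div: x = -1.

Answer: x ∈ {-1}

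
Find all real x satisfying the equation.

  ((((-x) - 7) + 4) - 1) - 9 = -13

Step 1. [((((-x) - 7) + 4) - 1) - 9 = -13] -9 is outermost — add 9 both sides ⇒ sub: (((-x) - 7) + 4) - 1 = -4.
Step 2. [(((-x) - 7) + 4) - 1 = -4] 1 comes off first (add 1), so sub: ((-x) - 7) + 4 = -3.
Step 3. [((-x) - 7) + 4 = -3] 4 comes off first (subtract 4), so sub: (-x) - 7 = -7.
Step 4. [(-x) - 7 = -7] the outer -7 inverts by adding 7, so sub: -x = 0.
Step 5. [-x = 0] leading − — multiply by −1. So neg: x = 0.

Answer: x ∈ {0}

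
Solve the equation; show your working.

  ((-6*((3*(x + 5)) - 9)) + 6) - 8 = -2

Step 1. [((-6*((3*(x + 5)) - 9)) + 6) - 8 = -2] 8 comes off first (add 8), so sub: (-6*((3*(x + 5)) - 9)) + 6 = 6.
Step 2. [(-6*((3*(x + 5)) - 9)) + 6 = 6] +6 is outermost — subtract 6 both sides, so sub: -6*((3*(x + 5)) - 9) = 0.
Step 3. [-6*((3*(x + 5)) - 9) = 0] -6·(inner) — divide through by -6, so div: (3*(x + 5)) - 9 = 0.
Step 4. [(3*(x + 5)) - 9 = 0] add 9: x sits inside (… - 9). So sub: 3*(x + 5) = 9.
Step 5. [3*(x + 5) = 9] 3·(inner) — divide through by 3, so div: x + 5 = 3.
Step 6. [x + 5 = 3] subtract 5: x sits inside (… + 5), so sub: x = -2.

Answer: x ∈ {-2}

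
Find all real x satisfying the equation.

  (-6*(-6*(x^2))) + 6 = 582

Step 1. [(-6*(-6*(x^2))) + 6 = 582] -6 divides every term; factor it out ⇒ factor: (-6*(x^2)) - 1 = -97.
Step 2. [(-6*(x^2)) - 1 = -97] -1 is outermost — add 1 both sides ⇒ sub: -6*(x^2) = -96.
Step 3. [-6*(x^2) = -96] -6 out front; divide by -6. So div: x^2 = 16.
Step 4. [x^2 = 16] √ both sides: 16 ≥ 0 gives two branches, so sqrt: x = 4 or -4.

Answer: x ∈ {-4, 4}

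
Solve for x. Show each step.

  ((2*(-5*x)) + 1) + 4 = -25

Step 1. [((2*(-5*x)) + 1) + 4 = -25] the outer +4 inverts by subtracting 4. So sub: (2*(-5*x)) + 1 = -29.
Step 2. [(2*(-5*x)) + 1 = -29] peel the +1: subtract 1 from each side. So sub: 2*(-5*x) = -30.
Step 3. [2*(-5*x) = -30] 2·(inner) — divide through by 2, so div: -5*x = -15.
Step 4. [-5*x = -15] LHS = -5·(…); ÷-5 both sides ⇒ div: x = 3.

Answer: x ∈ {3}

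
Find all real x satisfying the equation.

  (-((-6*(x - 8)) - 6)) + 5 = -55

Step 1. [(-((-6*(x - 8)) - 6)) + 5 = -55] 5 comes off first (subtract 5). So sub: -((-6*(x - 8)) - 6) = -60.
Step 2. [-((-6*(x - 8)) - 6) = -60] LHS negated; negate both sides. So neg: (-6*(x - 8)) - 6 = 60.
Step 3. [(-6*(x - 8)) - 6 = 60] -6 | LHS and -6 | 60: pull -6 out ⇒ factor: (x - 8) + 1 = -10.
Step 4. [(x - 8) + 1 = -10] the outer +1 inverts by subtracting 1, so sub: x - 8 = -11.
Step 5. [x - 8 = -11] the outer -8 inverts by adding 8. So sub: x = -3.

Answer: x ∈ {-3}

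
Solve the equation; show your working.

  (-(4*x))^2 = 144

Step 1. [(-(4*x))^2 = 144] √ both sides: 144 ≥ 0 gives two branches. So sqrt: -(4*x) = 12 or -12.
Step 2. [-(4*x) = 12 or -12] LHS negated; negate both sides. So neg: 4*x = -12 or 12.
Step 3. [4*x = -12 or 12] LHS = 4·(…); ÷4 both sides, so div: x = -3 or 3.

Answer: x ∈ {-3, 3}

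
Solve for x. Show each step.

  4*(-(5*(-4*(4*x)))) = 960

Step 1. [4*(-(5*(-4*(4*x)))) = 960] divide by the outer 4, so div: -(5*(-4*(4*x))) = 240.
Step 2. [-(5*(-4*(4*x))) = 240] LHS negated; negate both sides. So neg: 5*(-4*(4*x)) = -240.
Step 3. [5*(-4*(4*x)) = -240] 5·(inner) — divide through by 5, so div: -4*(4*x) = -48.
Step 4. [-4*(4*x) = -48] LHS = -4·(…); ÷-4 both sides. So div: 4*x = 12.
Step 5. [4*x = 12] 4 out front; divide by 4, so div: x = 3.

Answer: x ∈ {3}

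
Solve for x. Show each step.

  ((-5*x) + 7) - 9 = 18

Step 1. [((-5*x) + 7) - 9 = 18] the outer -9 inverts by adding 9, so sub: (-5*x) + 7 = 27.
Step 2. [(-5*x) + 7 = 27] +7 is outermost — subtract 7 both sides ⇒ sub: -5*x = 20.
Step 3. [-5*x = 20] divide by the outer -5. So div: x = -4.

Answer: x ∈ {-4}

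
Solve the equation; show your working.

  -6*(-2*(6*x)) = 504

Step 1. [-6*(-2*(6*x)) = 504] divide by the outer -6 ⇒ div: -2*(6*x) = -84.
Step 2. [-2*(6*x) = -84] -2 out front; divide by -2, so div: 6*x = 42.
Step 3. [6*x = 42] 6·(inner) — divide through by 6. So div: x = 7.

Answer: x ∈ {7}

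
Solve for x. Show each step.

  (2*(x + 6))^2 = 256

Step 1. [(2*(x + 6))^2 = 256] LHS squared, RHS 256 ≥ 0: apply √ (±) ⇒ sqrt: 2*(x + 6) = 16 or -16.
Step 2. [2*(x + 6) = 16 or -16] 2 out front; divide by 2 ⇒ div: x + 6 = 8 or -8.
Step 3. [x + 6 = 8 or -8] +6 is outermost — subtract 6 both sides, so sub: x = 2 or -14.

Answer: x ∈ {-14, 2}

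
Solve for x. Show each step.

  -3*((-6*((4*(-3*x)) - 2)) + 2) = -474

Step 1. [-3*((-6*((4*(-3*x)) - 2)) + 2) = -474] -3 out front; divide by -3. So div: (-6*((4*(-3*x)) - 2)) + 2 = 158.
Step 2. [(-6*((4*(-3*x)) - 2)) + 2 = 158] subtract 2: x sits inside (… + 2) ⇒ sub: -6*((4*(-3*x)) - 2) = 156.
Step 3. [-6*((4*(-3*x)) - 2) = 156] -6·(inner) — divide through by -6. So div: (4*(-3*x)) - 2 = -26.
Step 4. [(4*(-3*x)) - 2 = -26] add 2: x sits inside (… - 2). So sub: 4*(-3*x) = -24.
Step 5. [4*(-3*x) = -24] leading coefficient 4: divide by 4 ⇒ div: -3*x = -6.
Step 6. [-3*x = -6] -3·(inner) — divide through by -3. So div: x = 2.

Answer: x ∈ {2}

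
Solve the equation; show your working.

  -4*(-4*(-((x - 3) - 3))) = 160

Step 1. [-4*(-4*(-((x - 3) - 3))) = 160] -4 out front; divide by -4 ⇒ div: -4*(-((x - 3) - 3)) = -40.
Step 2. [-4*(-((x - 3) - 3)) = -40] -4 out front; divide by -4 ⇒ div: -((x - 3) - 3) = 10.
Step 3. [-((x - 3) - 3) = 10] leading − — multiply by −1 ⇒ neg: (x - 3) - 3 = -10.
Step 4. [(x - 3) - 3 = -10] add 3: x sits inside (… - 3) ⇒ sub: x - 3 = -7.
Step 5. [x - 3 = -7] add 3: x sits inside (… - 3) ⇒ sub: x = -4.

Answer: x ∈ {-4}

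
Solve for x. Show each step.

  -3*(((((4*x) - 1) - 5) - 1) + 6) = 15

Step 1. [-3*(((((4*x) - 1) - 5) - 1) + 6) = 15] leading coefficient -3: divide by -3, so div: ((((4*x) - 1) - 5) - 1) + 6 = -5.
Step 2. [((((4*x) - 1) - 5) - 1) + 6 = -5] 6 comes off first (subtract 6), so sub: (((4*x) - 1) - 5) - 1 = -11.
Step 3. [(((4*x) - 1) - 5) - 1 = -11] -1 is outermost — add 1 both sides ⇒ sub: ((4*x) - 1) - 5 = -10.
Step 4. [((4*x) - 1) - 5 = -10] -5 is outermost — add 5 both sides, so sub: (4*x) - 1 = -5.
Step 5. [(4*x) - 1 = -5] peel the -1: add 1 from each side. So sub: 4*x = -4.
Step 6. [4*x = -4] LHS = 4·(…); ÷4 both sides. So div: x = -1.

Answer: x ∈ {-1}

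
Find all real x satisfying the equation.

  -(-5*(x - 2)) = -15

Step 1. [-(-5*(x - 2)) = -15] LHS negated; negate both sides, so neg: -5*(x - 2) = 15.
Step 2. [-5*(x - 2) = 15] -5·(inner) — divide through by -5 ⇒ div: x - 2 = -3.
Step 3. [x - 2 = -3] the outer -2 inverts by adding 2 ⇒ sub: x = -1.

Answer: x ∈ {-1}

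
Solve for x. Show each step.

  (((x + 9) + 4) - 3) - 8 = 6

Step 1. [(((x + 9) + 4) - 3) - 8 = 6] -8 is outermost — add 8 both sides ⇒ sub: ((x + 9) + 4) - 3 = 14.
Step 2. [((x + 9) + 4) - 3 = 14] peel the -3: add 3 from each side ⇒ sub: (x + 9) + 4 = 17.
Step 3. [(x + 9) + 4 = 17] peel the +4: subtract 4 from each side. So sub: x + 9 = 13.
Step 4. [x + 9 = 13] peel the +9: subtract 9 from each side ⇒ sub: x = 4.

Answer: x ∈ {4}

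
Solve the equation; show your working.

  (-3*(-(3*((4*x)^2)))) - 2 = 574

Step 1. [(-3*(-(3*((4*x)^2)))) - 2 = 574] add 2: x sits inside (… - 2) ⇒ sub: -3*(-(3*((4*x)^2))) = 576.
Step 2. [-3*(-(3*((4*x)^2))) = 576] -3 out front; divide by -3, so div: -(3*((4*x)^2)) = -192.
Step 3. [-(3*((4*x)^2)) = -192] flip signs both sides. So neg: 3*((4*x)^2) = 192.
Step 4. [3*((4*x)^2) = 192] divide by the outer 3, so div: (4*x)^2 = 64.
Step 5. [(4*x)^2 = 64] 64 ≥ 0, LHS is (·)² — take ±√ ⇒ sqrt: 4*x = 8 or -8.
Step 6. [4*x = 8 or -8] LHS = 4·(…); ÷4 both sides ⇒ div: x = 2 or -2.

Answer: x ∈ {-2, 2}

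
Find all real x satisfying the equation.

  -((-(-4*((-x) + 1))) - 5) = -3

Step 1. [-((-(-4*((-x) + 1))) - 5) = -3] leading − — multiply by −1, so neg: (-(-4*((-x) + 1))) - 5 = 3.
Step 2. [(-(-4*((-x) + 1))) - 5 = 3] peel the -5: add 5 from each side. So sub: -(-4*((-x) + 1)) = 8.
Step 3. [-(-4*((-x) + 1)) = 8] flip signs both sides, so neg: -4*((-x) + 1) = -8.
Step 4. [-4*((-x) + 1) = -8] leading coefficient -4: divide by -4 ⇒ div: (-x) + 1 = 2.
Step 5. [(-x) + 1 = 2] the outer +1 inverts by subtracting 1, so sub: -x = 1.
Step 6. [-x = 1] flip signs both sides. So neg: x = -1.

Answer: x ∈ {-1}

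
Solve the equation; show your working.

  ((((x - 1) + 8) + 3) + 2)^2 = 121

Step 1. [((((x - 1) + 8) + 3) + 2)^2 = 121] 121 ≥ 0, LHS is (·)² — take ±√, so sqrt: (((x - 1) + 8) + 3) + 2 = 11 or -11.
Step 2. [(((x - 1) + 8) + 3) + 2 = 11 or -11] peel the +2: subtract 2 from each side ⇒ sub: ((x - 1) + 8) + 3 = 9 or -13.
Step 3. [((x - 1) + 8) + 3 = 9 or -13] peel the +3: subtract 3 from each side ⇒ sub: (x - 1) + 8 = 6 or -16.
Step 4. [(x - 1) + 8 = 6 or -16] 8 comes off first (subtract 8) ⇒ sub: x - 1 = -2 or -24.
Step 5. [x - 1 = -2 or -24] peel the -1: add 1 from each side, so sub: x = -1 or -23.

Answer: x ∈ {-23, -1}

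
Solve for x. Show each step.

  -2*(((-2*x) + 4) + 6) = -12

Step 1. [-2*(((-2*x) + 4) + 6) = -12] divide by the outer -2. So div: ((-2*x) + 4) + 6 = 6.
Step 2. [((-2*x) + 4) + 6 = 6] the outer +6 inverts by subtracting 6 ⇒ sub: (-2*x) + 4 = 0.
Step 3. [(-2*x) + 4 = 0] common factor -2 (LHS and 0) — divide through. So factor: x - 2 = 0.
Step 4. [x - 2 = 0] 2 comes off first (add 2) ⇒ sub: x = 2.

Answer: x ∈ {2}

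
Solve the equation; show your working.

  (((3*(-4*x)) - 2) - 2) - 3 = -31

Step 1. [(((3*(-4*x)) - 2) - 2) - 3 = -31] the outer -3 inverts by adding 3. So sub: ((3*(-4*x)) - 2) - 2 = -28.
Step 2. [((3*(-4*x)) - 2) - 2 = -28] the outer -2 inverts by adding 2 ⇒ sub: (3*(-4*x)) - 2 = -26.
Step 3. [(3*(-4*x)) - 2 = -26] 2 comes off first (add 2) ⇒ sub: 3*(-4*x) = -24.
Step 4. [3*(-4*x) = -24] LHS = 3·(…); ÷3 both sides ⇒ div: -4*x = -8.
Step 5. [-4*x = -8] leading coefficient -4: divide by -4, so div: x = 2.

Answer: x ∈ {2}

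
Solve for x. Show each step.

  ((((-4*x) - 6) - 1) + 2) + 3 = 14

Step 1. [((((-4*x) - 6) - 1) + 2) + 3 = 14] 3 comes off first (subtract 3), so sub: (((-4*x) - 6) - 1) + 2 = 11.
Step 2. [(((-4*x) - 6) - 1) + 2 = 11] the outer +2 inverts by subtracting 2 ⇒ sub: ((-4*x) - 6) - 1 = 9.
Step 3. [((-4*x) - 6) - 1 = 9] add 1: x sits inside (… - 1) ⇒ sub: (-4*x) - 6 = 10.
Step 4. [(-4*x) - 6 = 10] peel the -6: add 6 from each side, so sub: -4*x = 16.
Step 5. [-4*x = 16] leading coefficient -4: divide by -4 ⇒ div: x = -4.

Answer: x ∈ {-4}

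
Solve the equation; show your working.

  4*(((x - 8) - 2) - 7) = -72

Step 1. [4*(((x - 8) - 2) - 7) = -72] divide by the outer 4. So div: ((x - 8) - 2) - 7 = -18.
Step 2. [((x - 8) - 2) - 7 = -18] -7 is outermost — add 7 both sides ⇒ sub: (x - 8) - 2 = -11.
Step 3. [(x - 8) - 2 = -11] add 2: x sits inside (… - 2). So sub: x - 8 = -9.
Step 4. [x - 8 = -9] 8 comes off first (add 8), so sub: x = -1.

Answer: x ∈ {-1}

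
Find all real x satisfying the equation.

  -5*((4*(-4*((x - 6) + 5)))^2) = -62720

Step 1. [-5*((4*(-4*((x - 6) + 5)))^2) = -62720] LHS = -5·(…); ÷-5 both sides ⇒ div: (4*(-4*((x - 6) + 5)))^2 = 12544.
Step 2. [(4*(-4*((x - 6) + 5)))^2 = 12544] 12544 ≥ 0, LHS is (·)² — take ±√. So sqrt: 4*(-4*((x - 6) + 5)) = 112 or -112.
Step 3. [4*(-4*((x - 6) + 5)) = 112 or -112] divide by the outer 4. So div: -4*((x - 6) + 5) = 28 or -28.
Step 4. [-4*((x - 6) + 5) = 28 or -28] LHS = -4·(…); ÷-4 both sides ⇒ div: (x - 6) + 5 = -7 or 7.
Step 5. [(x - 6) + 5 = -7 or 7] peel the +5: subtract 5 from each side ⇒ sub: x - 6 = -12 or 2.
Step 6. [x - 6 = -12 or 2] peel the -6: add 6 from each side. So sub: x = -6 or 8.

Answer: x ∈ {-6, 8}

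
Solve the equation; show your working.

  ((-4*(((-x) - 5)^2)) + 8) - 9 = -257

Step 1. [((-4*(((-x) - 5)^2)) + 8) - 9 = -257] peel the -9: add 9 from each side ⇒ sub: (-4*(((-x) - 5)^2)) + 8 = -248.
Step 2. [(-4*(((-x) - 5)^2)) + 8 = -248] 8 comes off first (subtract 8), so sub: -4*(((-x) - 5)^2) = -256.
Step 3. [-4*(((-x) - 5)^2) = -256] -4·(inner) — divide through by -4 ⇒ div: ((-x) - 5)^2 = 64.
Step 4. [((-x) - 5)^2 = 64] 64 ≥ 0, LHS is (·)² — take ±√ ⇒ sqrt: (-x) - 5 = 8 or -8.
Step 5. [(-x) - 5 = 8 or -8] peel the -5: add 5 from each side. So sub: -x = 13 or -3.
Step 6. [-x = 13 or -3] flip signs both sides ⇒ neg: x = -13 or 3.

Answer: x ∈ {-13, 3}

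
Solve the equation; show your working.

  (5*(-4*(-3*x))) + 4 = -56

Step 1. [(5*(-4*(-3*x))) + 4 = -56] +4 is outermost — subtract 4 both sides, so sub: 5*(-4*(-3*x)) = -60.
Step 2. [5*(-4*(-3*x)) = -60] divide by the outer 5. So div: -4*(-3*x) = -12.
Step 3. [-4*(-3*x) = -12] leading coefficient -4: divide by -4 ⇒ div: -3*x = 3.
Step 4. [-3*x = 3] -3 out front; divide by -3. So div: x = -1.

Answer: x ∈ {-1}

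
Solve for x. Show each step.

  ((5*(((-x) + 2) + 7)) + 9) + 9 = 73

Step 1. [((5*(((-x) + 2) + 7)) + 9) + 9 = 73] 9 comes off first (subtract 9) ⇒ sub: (5*(((-x) + 2) + 7)) + 9 = 64.
Step 2. [(5*(((-x) + 2) + 7)) + 9 = 64] 9 comes off first (subtract 9), so sub: 5*(((-x) + 2) + 7) = 55.
Step 3. [5*(((-x) + 2) + 7) = 55] 5 out front; divide by 5 ⇒ div: ((-x) + 2) + 7 = 11.
Step 4. [((-x) + 2) + 7 = 11] 7 comes off first (subtract 7). So sub: (-x) + 2 = 4.
Step 5. [(-x) + 2 = 4] 2 comes off first (subtract 2), so sub: -x = 2.
Step 6. [-x = 2] LHS negated; negate both sides, so neg: x = -2.

Answer: x ∈ {-2}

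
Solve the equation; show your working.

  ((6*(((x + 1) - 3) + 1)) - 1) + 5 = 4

Step 1. [((6*(((x + 1) - 3) + 1)) - 1) + 5 = 4] subtract 5: x sits inside (… + 5). So sub: (6*(((x + 1) - 3) + 1)) - 1 = -1.
Step 2. [(6*(((x + 1) - 3) + 1)) - 1 = -1] 1 comes off first (add 1) ⇒ sub: 6*(((x + 1) - 3) + 1) = 0.
Step 3. [6*(((x + 1) - 3) + 1) = 0] 6·(inner) — divide through by 6, so div: ((x + 1) - 3) + 1 = 0.
Step 4. [((x + 1) - 3) + 1 = 0] the outer +1 inverts by subtracting 1 ⇒ sub: (x + 1) - 3 = -1.
Step 5. [(x + 1) - 3 = -1] peel the -3: add 3 from each side. So sub: x + 1 = 2.
Step 6. [x + 1 = 2] subtract 1: x sits inside (… + 1). So sub: x = 1.

Answer: x ∈ {1}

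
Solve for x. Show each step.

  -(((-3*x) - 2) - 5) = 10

Step 1. [-(((-3*x) - 2) - 5) = 10] LHS negated; negate both sides, so neg: ((-3*x) - 2) - 5 = -10.
Step 2. [((-3*x) - 2) - 5 = -10] add 5: x sits inside (… - 5) ⇒ sub: (-3*x) - 2 = -5.
Step 3. [(-3*x) - 2 = -5] add 2: x sits inside (… - 2). So sub: -3*x = -3.
Step 4. [-3*x = -3] LHS = -3·(…); ÷-3 both sides ⇒ div: x = 1.

Answer: x ∈ {1}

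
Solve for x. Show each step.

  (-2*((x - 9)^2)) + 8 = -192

Step 1. [(-2*((x - 9)^2)) + 8 = -192] 8 comes off first (subtract 8). So sub: -2*((x - 9)^2) = -200.
Step 2. [-2*((x - 9)^2) = -200] -2·(inner) — divide through by -2. So div: (x - 9)^2 = 100.
Step 3. [(x - 9)^2 = 100] LHS squared, RHS 100 ≥ 0: apply √ (±), so sqrt: x - 9 = 10 or -10.
Step 4. [x - 9 = 10 or -10] -9 is outermost — add 9 both sides. So sub: x = 19 or -1.

Answer: x ∈ {-1, 19}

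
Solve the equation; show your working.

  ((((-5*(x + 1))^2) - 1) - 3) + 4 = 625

Step 1. [((((-5*(x + 1))^2) - 1) - 3) + 4 = 625] peel the +4: subtract 4 from each side ⇒ sub: (((-5*(x + 1))^2) - 1) - 3 = 621.
Step 2. [(((-5*(x + 1))^2) - 1) - 3 = 621] add 3: x sits inside (… - 3). So sub: ((-5*(x + 1))^2) - 1 = 624.
Step 3. [((-5*(x + 1))^2) - 1 = 624] 1 comes off first (add 1) ⇒ sub: (-5*(x + 1))^2 = 625.
Step 4. [(-5*(x + 1))^2 = 625] 625 ≥ 0, LHS is (·)² — take ±√. So sqrt: -5*(x + 1) = 25 or -25.
Step 5. [-5*(x + 1) = 25 or -25] leading coefficient -5: divide by -5, so div: x + 1 = -5 or 5.
Step 6. [x + 1 = -5 or 5] subtract 1: x sits inside (… + 1), so sub: x = -6 or 4.

Answer: x ∈ {-6, 4}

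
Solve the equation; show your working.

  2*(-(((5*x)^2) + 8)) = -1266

Step 1. [2*(-(((5*x)^2) + 8)) = -1266] leading coefficient 2: divide by 2. So div: -(((5*x)^2) + 8) = -633.
Step 2. [-(((5*x)^2) + 8) = -633] LHS negated; negate both sides, so neg: ((5*x)^2) + 8 = 633.
Step 3. [((5*x)^2) + 8 = 633] the outer +8 inverts by subtracting 8. So sub: (5*x)^2 = 625.
Step 4. [(5*x)^2 = 625] √ both sides: 625 ≥ 0 gives two branches. So sqrt: 5*x = 25 or -25.
Step 5. [5*x = 25 or -25] LHS = 5·(…); ÷5 both sides ⇒ div: x = 5 or -5.

Answer: x ∈ {-5, 5}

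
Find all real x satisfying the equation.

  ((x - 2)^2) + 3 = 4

Step 1. [((x - 2)^2) + 3 = 4] peel the +3: subtract 3 from each side. So sub: (x - 2)^2 = 1.
Step 2. [(x - 2)^2 = 1] 1 ≥ 0, LHS is (·)² — take ±√. So sqrt: x - 2 = 1 or -1.
Step 3. [x - 2 = 1 or -1] peel the -2: add 2 from each side. So sub: x = 3 or 1.

Answer: x ∈ {1, 3}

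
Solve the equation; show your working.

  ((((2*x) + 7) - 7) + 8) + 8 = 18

Step 1. [((((2*x) + 7) - 7) + 8) + 8 = 18] peel the +8: subtract 8 from each side ⇒ sub: (((2*x) + 7) - 7) + 8 = 10.
Step 2. [(((2*x) + 7) - 7) + 8 = 10] +8 is outermost — subtract 8 both sides ⇒ sub: ((2*x) + 7) - 7 = 2.
Step 3. [((2*x) + 7) - 7 = 2] -7 is outermost — add 7 both sides ⇒ sub: (2*x) + 7 = 9.
Step 4. [(2*x) + 7 = 9] peel the +7: subtract 7 from each side, so sub: 2*x = 2.
Step 5. [2*x = 2] 2·(inner) — divide through by 2 ⇒ div: x = 1.

Answer: x ∈ {1}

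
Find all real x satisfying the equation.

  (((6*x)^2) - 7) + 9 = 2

Step 1. [(((6*x)^2) - 7) + 9 = 2] subtract 9: x sits inside (… + 9), so sub: ((6*x)^2) - 7 = -7.
Step 2. [((6*x)^2) - 7 = -7] 7 comes off first (add 7) ⇒ sub: (6*x)^2 = 0.
Step 3. [(6*x)^2 = 0] √ both sides: 0 ≥ 0 gives two branches. So sqrt: 6*x = 0.
Step 4. [6*x = 0] divide by the outer 6. So div: x = 0.

Answer: x ∈ {0}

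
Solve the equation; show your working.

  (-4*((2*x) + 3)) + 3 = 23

Step 1. [(-4*((2*x) + 3)) + 3 = 23] 3 comes off first (subtract 3), so sub: -4*((2*x) + 3) = 20.
Step 2. [-4*((2*x) + 3) = 20] LHS = -4·(…); ÷-4 both sides. So div: (2*x) + 3 = -5.
Step 3. [(2*x) + 3 = -5] 3 comes off first (subtract 3) ⇒ sub: 2*x = -8.
Step 4. [2*x = -8] LHS = 2·(…); ÷2 both sides, so div: x = -4.

Answer: x ∈ {-4}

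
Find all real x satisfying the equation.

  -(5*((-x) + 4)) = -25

Step 1. [-(5*((-x) + 4)) = -25] LHS negated; negate both sides. So neg: 5*((-x) + 4) = 25.
Step 2. [5*((-x) + 4) = 25] 5·(inner) — divide through by 5. So div: (-x) + 4 = 5.
Step 3. [(-x) + 4 = 5] subtract 4: x sits inside (… + 4), so sub: -x = 1.
Step 4. [-x = 1] flip signs both sides, so neg: x = -1.

Answer: x ∈ {-1}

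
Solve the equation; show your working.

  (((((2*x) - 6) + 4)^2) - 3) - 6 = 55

Step 1. [(((((2*x) - 6) + 4)^2) - 3) - 6 = 55] 6 comes off first (add 6) ⇒ sub: ((((2*x) - 6) + 4)^2) - 3 = 61.
Step 2. [((((2*x) - 6) + 4)^2) - 3 = 61] -3 is outermost — add 3 both sides. So sub: (((2*x) - 6) + 4)^2 = 64.
Step 3. [(((2*x) - 6) + 4)^2 = 64] 64 ≥ 0, LHS is (·)² — take ±√. So sqrt: ((2*x) - 6) + 4 = 8 or -8.
Step 4. [((2*x) - 6) + 4 = 8 or -8] peel the +4: subtract 4 from each side. So sub: (2*x) - 6 = 4 or -12.
Step 5. [(2*x) - 6 = 4 or -12] common factor 2 (LHS and 4 or -12) — divide through, so factor: x - 3 = 2 or -6.
Step 6. [x - 3 = 2 or -6] the outer -3 inverts by adding 3. So sub: x = 5 or -3.

Answer: x ∈ {-3, 5}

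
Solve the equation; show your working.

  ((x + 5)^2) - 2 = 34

Step 1. [((x + 5)^2) - 2 = 34] the outer -2 inverts by adding 2, so sub: (x + 5)^2 = 36.
Step 2. [(x + 5)^2 = 36] LHS squared, RHS 36 ≥ 0: apply √ (±). So sqrt: x + 5 = 6 or -6.
Step 3. [x + 5 = 6 or -6] +5 is outermost — subtract 5 both sides. So sub: x = 1 or -11.

Answer: x ∈ {-11, 1}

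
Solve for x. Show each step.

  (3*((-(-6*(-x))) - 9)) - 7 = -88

Step 1. [(3*((-(-6*(-x))) - 9)) - 7 = -88] peel the -7: add 7 from each side. So sub: 3*((-(-6*(-x))) - 9) = -81.
Step 2. [3*((-(-6*(-x))) - 9) = -81] divide by the outer 3 ⇒ div: (-(-6*(-x))) - 9 = -27.
Step 3. [(-(-6*(-x))) - 9 = -27] the outer -9 inverts by adding 9 ⇒ sub: -(-6*(-x)) = -18.
Step 4. [-(-6*(-x)) = -18] LHS negated; negate both sides, so neg: -6*(-x) = 18.
Step 5. [-6*(-x) = 18] LHS = -6·(…); ÷-6 both sides ⇒ div: -x = -3.
Step 6. [-x = -3] leading − — multiply by −1. So neg: x = 3.

Answer: x ∈ {3}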